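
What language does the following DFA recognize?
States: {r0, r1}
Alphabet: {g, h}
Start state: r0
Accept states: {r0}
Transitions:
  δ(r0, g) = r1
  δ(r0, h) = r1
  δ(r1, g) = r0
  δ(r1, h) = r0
Testing a few strings:
  'h' → reject
  'hg' → accept
  'gh' → accept
  'gg' → accept
State roles: r0=even length so far; r1=odd length so far
All strings over {g,h} of even length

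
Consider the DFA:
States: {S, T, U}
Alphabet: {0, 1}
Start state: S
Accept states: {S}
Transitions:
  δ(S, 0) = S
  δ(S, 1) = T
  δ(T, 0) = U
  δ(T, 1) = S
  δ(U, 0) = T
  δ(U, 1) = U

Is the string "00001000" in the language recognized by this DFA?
Processing string "00001000":
  S --0--> S
  S --0--> S
  S --0--> S
  S --0--> S
  S --1--> T
  T --0--> U
  U --0--> T
  T --0--> U
Final state: U
Accept states: {S}
No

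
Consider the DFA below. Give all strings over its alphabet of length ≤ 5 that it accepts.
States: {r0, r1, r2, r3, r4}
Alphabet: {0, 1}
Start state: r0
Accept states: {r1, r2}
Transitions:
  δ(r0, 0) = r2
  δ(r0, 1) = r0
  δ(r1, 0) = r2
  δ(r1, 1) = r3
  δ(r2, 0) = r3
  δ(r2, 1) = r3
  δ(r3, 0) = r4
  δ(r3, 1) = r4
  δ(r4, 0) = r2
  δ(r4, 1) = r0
0, 10, 110, 0000, 0010, 0100, 0110, 1110, 00010, 00110, 01010, 01110, 10000, 10010, 10100, 10110, 11110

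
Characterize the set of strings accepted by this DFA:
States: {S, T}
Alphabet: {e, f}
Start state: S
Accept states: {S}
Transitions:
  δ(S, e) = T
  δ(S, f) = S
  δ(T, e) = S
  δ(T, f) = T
Testing a few strings:
  'ffe' → reject
  'ef' → reject
  'eef' → accept
  'eff' → reject
State roles: S=even number of e's so far; T=odd number of e's so far
All strings over {e,f} with an even number of e's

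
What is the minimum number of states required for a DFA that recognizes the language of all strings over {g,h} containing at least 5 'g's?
By Myhill–Nerode, count the distinguishable equivalence classes: 6 classes — having seen 0, 1, …, 4, or ≥5 copies of 'g'; any two classes i < j (j ≤ 5) are distinguished by the string g^(5−j), which takes class j to 5 copies (accepted) but leaves class i below 5 (rejected).
6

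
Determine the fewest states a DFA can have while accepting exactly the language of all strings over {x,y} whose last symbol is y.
By Myhill–Nerode, count the distinguishable equivalence classes: 2^1 = 2 classes — the DFA must remember the last 1 symbol read; every pair of distinct length-1 suffixes is distinguishable by some continuation.
2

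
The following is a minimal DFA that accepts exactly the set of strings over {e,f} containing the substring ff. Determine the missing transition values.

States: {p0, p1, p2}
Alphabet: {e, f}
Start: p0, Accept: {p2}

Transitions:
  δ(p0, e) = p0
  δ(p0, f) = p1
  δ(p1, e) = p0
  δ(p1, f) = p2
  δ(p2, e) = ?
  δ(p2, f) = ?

From the language and accept set, identify what each state tracks — p0: no progress toward ff; p1: one trailing f; p2: substring ff seen.
Each missing δ(q, a) is the state matching the new tracked value after reading a.
δ(p2, e) = p2; δ(p2, f) = p2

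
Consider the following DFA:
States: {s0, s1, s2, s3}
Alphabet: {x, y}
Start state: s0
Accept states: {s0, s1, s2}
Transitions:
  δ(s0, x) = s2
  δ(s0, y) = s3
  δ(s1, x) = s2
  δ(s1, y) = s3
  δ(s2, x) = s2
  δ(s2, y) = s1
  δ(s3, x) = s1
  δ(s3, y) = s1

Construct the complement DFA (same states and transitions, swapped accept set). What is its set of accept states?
Complement accept states = All states \ Original accept states
= {s0, s1, s2, s3} \ {s0, s1, s2}
{s3}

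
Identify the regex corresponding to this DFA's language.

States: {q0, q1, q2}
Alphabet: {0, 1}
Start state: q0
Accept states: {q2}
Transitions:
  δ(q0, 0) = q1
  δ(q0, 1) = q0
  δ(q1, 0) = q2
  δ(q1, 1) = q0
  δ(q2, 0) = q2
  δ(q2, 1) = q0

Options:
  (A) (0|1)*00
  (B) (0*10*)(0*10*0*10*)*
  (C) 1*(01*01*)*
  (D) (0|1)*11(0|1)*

Check each option against the DFA on short strings; one disagreement eliminates an option:
  (A) (0|1)*00: agrees with the DFA on every string of length ≤ 6
  (B) (0*10*)(0*10*0*10*)*: on '1' the DFA goes q0 → q0 and rejects (q0 ∉ Accept), but the regex matches it → eliminate
  (C) 1*(01*01*)*: on ε the DFA stays in q0 and rejects (q0 ∉ Accept), but the regex matches it → eliminate
  (D) (0|1)*11(0|1)*: on '00' the DFA goes q0 → q1 → q2 and accepts (q2 ∈ Accept), but the regex does not match it → eliminate
Only (A) is consistent with the DFA.
(A) (0|1)*00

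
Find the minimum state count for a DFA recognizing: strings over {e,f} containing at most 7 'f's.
By Myhill–Nerode, count the distinguishable equivalence classes: 9 classes — having seen 0, 1, …, 7, or >7 copies of 'f'; counts 0 through 7 are accepting and >7 is dead.
9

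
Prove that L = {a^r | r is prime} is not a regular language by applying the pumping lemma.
Assume L is regular with pumping length p. Idea: pumping by a suitable count produces a composite length.
Let q be a prime with q ≥ p and choose s = a^q ∈ L. By the pumping lemma, s = xyz with |xy| ≤ p, |y| = k ≥ 1. Take i = q+1: |xy^(q+1)z| = q + q·k = q(1+k). Since q ≥ 2 and 1+k ≥ 2, q(1+k) is composite, so xy^(q+1)z ∉ L.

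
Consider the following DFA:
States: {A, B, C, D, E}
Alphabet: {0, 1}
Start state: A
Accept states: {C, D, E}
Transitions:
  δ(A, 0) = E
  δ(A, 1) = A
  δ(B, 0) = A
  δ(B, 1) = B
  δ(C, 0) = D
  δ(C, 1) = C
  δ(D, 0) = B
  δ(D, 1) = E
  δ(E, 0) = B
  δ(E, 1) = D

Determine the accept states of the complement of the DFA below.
Complement accept states = All states \ Original accept states
= {A, B, C, D, E} \ {C, D, E}
{A, B}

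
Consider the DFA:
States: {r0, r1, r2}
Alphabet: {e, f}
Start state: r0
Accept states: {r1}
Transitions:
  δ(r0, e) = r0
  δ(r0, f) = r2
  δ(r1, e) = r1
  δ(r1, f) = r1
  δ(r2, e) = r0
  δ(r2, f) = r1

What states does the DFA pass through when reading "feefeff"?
read 'f': r0 → r2
  read 'e': r2 → r0
  read 'e': r0 → r0
  read 'f': r0 → r2
  read 'e': r2 → r0
  read 'f': r0 → r2
  read 'f': r2 → r1
r0 -> r2 -> r0 -> r0 -> r2 -> r0 -> r2 -> r1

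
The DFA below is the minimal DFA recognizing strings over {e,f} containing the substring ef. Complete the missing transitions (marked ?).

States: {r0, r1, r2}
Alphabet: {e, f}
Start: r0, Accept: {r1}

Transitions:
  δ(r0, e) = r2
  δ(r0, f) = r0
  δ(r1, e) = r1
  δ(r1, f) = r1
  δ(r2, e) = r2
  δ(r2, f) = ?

From the language and accept set, identify what each state tracks — r0: no e seen yet; r1: substring ef seen; r2: seen a e, waiting for f.
Each missing δ(q, a) is the state matching the new tracked value after reading a.
δ(r2, f) = r1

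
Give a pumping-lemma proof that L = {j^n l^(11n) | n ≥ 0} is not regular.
Assume L is regular with pumping length p. Idea: pumping the j-block breaks the 1:11 ratio.
Choose s = j^p l^(11p) (length 12p ≥ p). By the pumping lemma, s = xyz with |xy| ≤ p, |y| > 0, so y = j^k with k ≥ 1. Then xy²z = j^(p+k) l^(11p). For this to be in L we would need 11p = 11(p+k), i.e. 11k = 0, contradicting k ≥ 1. So xy²z ∉ L.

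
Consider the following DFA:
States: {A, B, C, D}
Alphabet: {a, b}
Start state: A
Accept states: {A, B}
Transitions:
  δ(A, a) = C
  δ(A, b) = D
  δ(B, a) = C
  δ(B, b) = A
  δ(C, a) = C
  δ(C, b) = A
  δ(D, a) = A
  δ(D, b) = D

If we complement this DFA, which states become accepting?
Complement accept states = All states \ Original accept states
= {A, B, C, D} \ {A, B}
{C, D}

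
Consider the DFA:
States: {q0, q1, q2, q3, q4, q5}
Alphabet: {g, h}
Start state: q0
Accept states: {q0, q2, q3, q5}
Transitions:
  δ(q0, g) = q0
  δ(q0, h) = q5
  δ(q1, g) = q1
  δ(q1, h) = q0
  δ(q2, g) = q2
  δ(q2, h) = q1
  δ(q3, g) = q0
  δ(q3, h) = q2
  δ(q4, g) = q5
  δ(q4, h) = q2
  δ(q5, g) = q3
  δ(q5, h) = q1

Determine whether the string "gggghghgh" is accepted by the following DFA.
Processing string "gggghghgh":
  q0 --g--> q0
  q0 --g--> q0
  q0 --g--> q0
  q0 --g--> q0
  q0 --h--> q5
  q5 --g--> q3
  q3 --h--> q2
  q2 --g--> q2
  q2 --h--> q1
Final state: q1
Accept states: {q0, q2, q3, q5}
No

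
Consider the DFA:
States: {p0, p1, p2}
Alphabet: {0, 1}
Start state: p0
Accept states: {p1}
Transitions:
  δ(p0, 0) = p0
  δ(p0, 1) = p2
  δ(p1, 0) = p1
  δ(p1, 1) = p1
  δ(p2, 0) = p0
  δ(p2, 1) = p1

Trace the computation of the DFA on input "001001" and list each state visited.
read '0': p0 → p0
  read '0': p0 → p0
  read '1': p0 → p2
  read '0': p2 → p0
  read '0': p0 → p0
  read '1': p0 → p2
p0 -> p0 -> p0 -> p2 -> p0 -> p0 -> p2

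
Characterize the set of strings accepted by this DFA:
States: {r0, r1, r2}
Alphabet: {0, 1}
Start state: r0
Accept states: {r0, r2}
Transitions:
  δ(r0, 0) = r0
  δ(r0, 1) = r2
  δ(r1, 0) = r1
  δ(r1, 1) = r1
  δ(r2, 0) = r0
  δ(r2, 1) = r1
Testing a few strings:
  '1111' → reject
  '00' → accept
  '01' → accept
  '10' → accept
State roles: r0=last symbol not 1 (ok); r1=saw 11 (dead); r2=last symbol 1 (ok)
All binary strings with no two consecutive 1's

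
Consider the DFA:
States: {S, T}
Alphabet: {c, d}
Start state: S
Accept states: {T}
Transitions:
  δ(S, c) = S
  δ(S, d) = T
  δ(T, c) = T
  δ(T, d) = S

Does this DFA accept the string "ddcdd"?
Processing string "ddcdd":
  S --d--> T
  T --d--> S
  S --c--> S
  S --d--> T
  T --d--> S
Final state: S
Accept states: {T}
No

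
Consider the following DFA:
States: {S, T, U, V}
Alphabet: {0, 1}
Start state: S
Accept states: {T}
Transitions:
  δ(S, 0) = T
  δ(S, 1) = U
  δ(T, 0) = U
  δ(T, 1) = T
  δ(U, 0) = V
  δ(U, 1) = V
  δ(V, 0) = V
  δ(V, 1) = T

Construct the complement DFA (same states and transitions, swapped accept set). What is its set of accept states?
Complement accept states = All states \ Original accept states
= {S, T, U, V} \ {T}
{S, U, V}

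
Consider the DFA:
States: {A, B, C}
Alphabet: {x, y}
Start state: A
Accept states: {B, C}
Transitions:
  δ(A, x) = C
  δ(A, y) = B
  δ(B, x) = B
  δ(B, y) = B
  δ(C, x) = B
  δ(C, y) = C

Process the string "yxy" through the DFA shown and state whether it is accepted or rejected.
Processing string "yxy":
  A --y--> B
  B --x--> B
  B --y--> B
Final state: B
Accept states: {B, C}
Yes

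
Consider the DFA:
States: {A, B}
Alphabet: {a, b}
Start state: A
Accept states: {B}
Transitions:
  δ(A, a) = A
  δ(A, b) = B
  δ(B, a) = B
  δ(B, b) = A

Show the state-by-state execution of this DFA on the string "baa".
read 'b': A → B
  read 'a': B → B
  read 'a': B → B
A -> B -> B -> B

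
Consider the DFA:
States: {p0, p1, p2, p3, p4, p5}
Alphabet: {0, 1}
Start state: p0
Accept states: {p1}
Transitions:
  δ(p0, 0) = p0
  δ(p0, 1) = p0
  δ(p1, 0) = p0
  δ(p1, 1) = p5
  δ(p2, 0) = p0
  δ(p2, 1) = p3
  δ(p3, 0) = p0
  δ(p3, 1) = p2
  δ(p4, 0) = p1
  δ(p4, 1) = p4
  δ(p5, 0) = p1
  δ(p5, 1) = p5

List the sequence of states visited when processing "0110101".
read '0': p0 → p0
  read '1': p0 → p0
  read '1': p0 → p0
  read '0': p0 → p0
  read '1': p0 → p0
  read '0': p0 → p0
  read '1': p0 → p0
p0 -> p0 -> p0 -> p0 -> p0 -> p0 -> p0 -> p0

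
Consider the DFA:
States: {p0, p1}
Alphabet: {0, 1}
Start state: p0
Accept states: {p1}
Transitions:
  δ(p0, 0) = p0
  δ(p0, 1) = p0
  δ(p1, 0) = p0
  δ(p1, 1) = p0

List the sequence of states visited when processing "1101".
read '1': p0 → p0
  read '1': p0 → p0
  read '0': p0 → p0
  read '1': p0 → p0
p0 -> p0 -> p0 -> p0 -> p0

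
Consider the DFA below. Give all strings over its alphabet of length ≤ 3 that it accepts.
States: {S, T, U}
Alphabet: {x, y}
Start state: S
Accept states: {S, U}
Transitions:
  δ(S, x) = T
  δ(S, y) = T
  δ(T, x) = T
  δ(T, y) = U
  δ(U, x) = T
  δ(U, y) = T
ε, xy, yy, xxy, yxy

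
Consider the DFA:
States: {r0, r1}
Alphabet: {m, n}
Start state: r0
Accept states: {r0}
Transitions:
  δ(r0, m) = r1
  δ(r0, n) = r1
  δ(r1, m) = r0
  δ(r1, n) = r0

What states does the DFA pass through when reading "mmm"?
read 'm': r0 → r1
  read 'm': r1 → r0
  read 'm': r0 → r1
r0 -> r1 -> r0 -> r1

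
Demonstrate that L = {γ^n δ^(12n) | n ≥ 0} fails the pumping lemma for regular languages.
Assume L is regular with pumping length p. Idea: pumping the γ-block breaks the 1:12 ratio.
Choose s = γ^p δ^(12p) (length 13p ≥ p). By the pumping lemma, s = xyz with |xy| ≤ p, |y| > 0, so y = γ^k with k ≥ 1. Then xy²z = γ^(p+k) δ^(12p). For this to be in L we would need 12p = 12(p+k), i.e. 12k = 0, contradicting k ≥ 1. So xy²z ∉ L.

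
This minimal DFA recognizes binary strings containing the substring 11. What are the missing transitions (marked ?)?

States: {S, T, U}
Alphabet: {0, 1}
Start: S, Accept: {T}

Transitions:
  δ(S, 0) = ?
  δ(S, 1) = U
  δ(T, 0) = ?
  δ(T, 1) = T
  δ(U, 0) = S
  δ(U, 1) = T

From the language and accept set, identify what each state tracks — S: no progress toward 11; T: substring 11 seen; U: one trailing 1.
Each missing δ(q, a) is the state matching the new tracked value after reading a.
δ(S, 0) = S; δ(T, 0) = T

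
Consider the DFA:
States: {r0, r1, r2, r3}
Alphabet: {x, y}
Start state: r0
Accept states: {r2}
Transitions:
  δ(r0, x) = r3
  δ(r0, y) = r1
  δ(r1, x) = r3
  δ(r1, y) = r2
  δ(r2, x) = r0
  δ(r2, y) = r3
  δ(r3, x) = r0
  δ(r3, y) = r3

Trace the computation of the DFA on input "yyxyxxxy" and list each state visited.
read 'y': r0 → r1
  read 'y': r1 → r2
  read 'x': r2 → r0
  read 'y': r0 → r1
  read 'x': r1 → r3
  read 'x': r3 → r0
  read 'x': r0 → r3
  read 'y': r3 → r3
r0 -> r1 -> r2 -> r0 -> r1 -> r3 -> r0 -> r3 -> r3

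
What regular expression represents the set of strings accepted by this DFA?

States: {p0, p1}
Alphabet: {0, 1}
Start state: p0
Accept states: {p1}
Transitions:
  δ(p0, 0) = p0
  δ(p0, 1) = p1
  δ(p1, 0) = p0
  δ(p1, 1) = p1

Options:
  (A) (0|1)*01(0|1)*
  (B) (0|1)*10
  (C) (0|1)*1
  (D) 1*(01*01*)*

Check each option against the DFA on short strings; one disagreement eliminates an option:
  (A) (0|1)*01(0|1)*: on '1' the DFA goes p0 → p1 and accepts (p1 ∈ Accept), but the regex does not match it → eliminate
  (B) (0|1)*10: on '1' the DFA goes p0 → p1 and accepts (p1 ∈ Accept), but the regex does not match it → eliminate
  (C) (0|1)*1: agrees with the DFA on every string of length ≤ 6
  (D) 1*(01*01*)*: on ε the DFA stays in p0 and rejects (p0 ∉ Accept), but the regex matches it → eliminate
Only (C) is consistent with the DFA.
(C) (0|1)*1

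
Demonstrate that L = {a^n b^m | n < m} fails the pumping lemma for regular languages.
Assume L is regular with pumping length p. Idea: pumping up the a-block makes the a-count reach the b-count.
Choose s = a^p b^(p+1) ∈ L. By the pumping lemma, s = xyz with |xy| ≤ p, |y| > 0, so y = a^k with k ≥ 1. Then xy²z = a^(p+k) b^(p+1). Since p+k ≥ p+1, the number of a's is no longer strictly less than the number of b's, so xy²z ∉ L.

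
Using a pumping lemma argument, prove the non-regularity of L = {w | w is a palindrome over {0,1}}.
Assume L is regular with pumping length p. Idea: pumping the leading 0-block breaks the symmetry.
Choose s = 0^p 1 0^p (a palindrome of length 2p+1 ≥ p). By the pumping lemma, s = xyz with |xy| ≤ p, |y| > 0, so y = 0^k with k > 0 (xy lies entirely in the first 0^p). Then xy²z = 0^(p+k) 1 0^p, which is not a palindrome since p+k ≠ p.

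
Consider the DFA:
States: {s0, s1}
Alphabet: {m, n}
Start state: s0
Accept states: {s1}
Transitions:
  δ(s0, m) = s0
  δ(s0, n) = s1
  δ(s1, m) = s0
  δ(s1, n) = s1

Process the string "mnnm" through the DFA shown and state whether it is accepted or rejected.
Processing string "mnnm":
  s0 --m--> s0
  s0 --n--> s1
  s1 --n--> s1
  s1 --m--> s0
Final state: s0
Accept states: {s1}
No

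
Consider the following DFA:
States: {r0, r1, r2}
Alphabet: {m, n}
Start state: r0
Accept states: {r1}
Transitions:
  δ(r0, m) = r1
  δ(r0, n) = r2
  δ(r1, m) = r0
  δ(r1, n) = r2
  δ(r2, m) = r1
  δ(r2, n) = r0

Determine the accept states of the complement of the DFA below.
Complement accept states = All states \ Original accept states
= {r0, r1, r2} \ {r1}
{r0, r2}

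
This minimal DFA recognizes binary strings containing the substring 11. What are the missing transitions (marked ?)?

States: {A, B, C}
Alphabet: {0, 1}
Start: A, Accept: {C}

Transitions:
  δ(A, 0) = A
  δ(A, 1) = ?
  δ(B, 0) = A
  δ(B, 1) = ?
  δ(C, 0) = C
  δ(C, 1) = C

From the language and accept set, identify what each state tracks — A: no progress toward 11; B: one trailing 1; C: substring 11 seen.
Each missing δ(q, a) is the state matching the new tracked value after reading a.
δ(A, 1) = B; δ(B, 1) = C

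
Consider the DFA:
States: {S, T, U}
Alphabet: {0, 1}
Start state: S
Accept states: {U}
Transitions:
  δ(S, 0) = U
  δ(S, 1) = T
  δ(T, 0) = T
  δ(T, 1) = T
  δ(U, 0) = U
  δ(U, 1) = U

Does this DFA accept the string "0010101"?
Processing string "0010101":
  S --0--> U
  U --0--> U
  U --1--> U
  U --0--> U
  U --1--> U
  U --0--> U
  U --1--> U
Final state: U
Accept states: {U}
Yes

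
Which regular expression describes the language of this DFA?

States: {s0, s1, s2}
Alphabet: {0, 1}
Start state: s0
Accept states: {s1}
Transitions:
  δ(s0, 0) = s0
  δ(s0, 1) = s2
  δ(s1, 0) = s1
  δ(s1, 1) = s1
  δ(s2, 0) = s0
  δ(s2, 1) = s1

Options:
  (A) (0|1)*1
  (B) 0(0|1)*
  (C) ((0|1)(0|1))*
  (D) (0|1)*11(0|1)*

Check each option against the DFA on short strings; one disagreement eliminates an option:
  (A) (0|1)*1: on '1' the DFA goes s0 → s2 and rejects (s2 ∉ Accept), but the regex matches it → eliminate
  (B) 0(0|1)*: on '0' the DFA goes s0 → s0 and rejects (s0 ∉ Accept), but the regex matches it → eliminate
  (C) ((0|1)(0|1))*: on ε the DFA stays in s0 and rejects (s0 ∉ Accept), but the regex matches it → eliminate
  (D) (0|1)*11(0|1)*: agrees with the DFA on every string of length ≤ 6
Only (D) is consistent with the DFA.
(D) (0|1)*11(0|1)*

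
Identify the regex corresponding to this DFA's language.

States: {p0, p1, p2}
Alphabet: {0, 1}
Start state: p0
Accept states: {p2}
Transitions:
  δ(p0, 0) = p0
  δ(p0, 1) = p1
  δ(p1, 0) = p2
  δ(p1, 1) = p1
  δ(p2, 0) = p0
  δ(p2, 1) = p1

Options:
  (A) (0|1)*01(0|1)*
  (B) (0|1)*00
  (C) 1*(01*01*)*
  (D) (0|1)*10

Check each option against the DFA on short strings; one disagreement eliminates an option:
  (A) (0|1)*01(0|1)*: on '01' the DFA goes p0 → p0 → p1 and rejects (p1 ∉ Accept), but the regex matches it → eliminate
  (B) (0|1)*00: on '00' the DFA goes p0 → p0 → p0 and rejects (p0 ∉ Accept), but the regex matches it → eliminate
  (C) 1*(01*01*)*: on ε the DFA stays in p0 and rejects (p0 ∉ Accept), but the regex matches it → eliminate
  (D) (0|1)*10: agrees with the DFA on every string of length ≤ 6
Only (D) is consistent with the DFA.
(D) (0|1)*10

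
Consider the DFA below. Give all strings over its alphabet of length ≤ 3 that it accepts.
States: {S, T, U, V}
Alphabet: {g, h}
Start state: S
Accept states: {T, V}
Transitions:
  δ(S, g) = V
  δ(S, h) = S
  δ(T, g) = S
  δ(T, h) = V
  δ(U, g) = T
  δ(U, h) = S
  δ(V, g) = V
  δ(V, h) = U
g, gg, hg, ggg, ghg, hgg, hhg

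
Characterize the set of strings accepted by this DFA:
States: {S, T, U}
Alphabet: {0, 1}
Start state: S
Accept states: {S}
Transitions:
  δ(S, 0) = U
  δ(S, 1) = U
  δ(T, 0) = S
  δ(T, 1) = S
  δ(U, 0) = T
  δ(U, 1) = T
Testing a few strings:
  '101' → accept
  '100' → accept
  '1101' → reject
  '111' → accept
State roles: S=length ≡ 0 (mod 3); T=length ≡ 2 (mod 3); U=length ≡ 1 (mod 3)
All binary strings whose length is a multiple of 3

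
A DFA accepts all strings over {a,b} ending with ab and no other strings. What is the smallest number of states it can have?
By Myhill–Nerode, count the distinguishable equivalence classes: 3 classes — one per longest suffix of the input that is a prefix of 'ab' (lengths 0 through 2); only the length-2 class is accepting.
3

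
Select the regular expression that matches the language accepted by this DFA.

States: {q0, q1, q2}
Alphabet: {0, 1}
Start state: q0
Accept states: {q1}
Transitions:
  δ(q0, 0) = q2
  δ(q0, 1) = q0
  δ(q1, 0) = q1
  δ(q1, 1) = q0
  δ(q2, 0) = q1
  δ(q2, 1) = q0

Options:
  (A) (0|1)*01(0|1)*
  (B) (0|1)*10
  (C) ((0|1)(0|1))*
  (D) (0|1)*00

Check each option against the DFA on short strings; one disagreement eliminates an option:
  (A) (0|1)*01(0|1)*: on '00' the DFA goes q0 → q2 → q1 and accepts (q1 ∈ Accept), but the regex does not match it → eliminate
  (B) (0|1)*10: on '00' the DFA goes q0 → q2 → q1 and accepts (q1 ∈ Accept), but the regex does not match it → eliminate
  (C) ((0|1)(0|1))*: on ε the DFA stays in q0 and rejects (q0 ∉ Accept), but the regex matches it → eliminate
  (D) (0|1)*00: agrees with the DFA on every string of length ≤ 6
Only (D) is consistent with the DFA.
(D) (0|1)*00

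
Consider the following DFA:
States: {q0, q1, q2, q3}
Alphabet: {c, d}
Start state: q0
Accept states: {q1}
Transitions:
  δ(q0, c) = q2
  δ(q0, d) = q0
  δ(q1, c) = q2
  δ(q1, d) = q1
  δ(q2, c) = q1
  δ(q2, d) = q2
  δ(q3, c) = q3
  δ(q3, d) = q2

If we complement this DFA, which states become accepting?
Complement accept states = All states \ Original accept states
= {q0, q1, q2, q3} \ {q1}
{q0, q2, q3}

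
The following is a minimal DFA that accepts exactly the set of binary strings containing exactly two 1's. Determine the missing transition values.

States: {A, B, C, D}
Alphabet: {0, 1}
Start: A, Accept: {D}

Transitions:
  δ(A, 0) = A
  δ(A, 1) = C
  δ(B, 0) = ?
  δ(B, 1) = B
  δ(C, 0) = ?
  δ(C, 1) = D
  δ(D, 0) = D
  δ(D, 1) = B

From the language and accept set, identify what each state tracks — A: zero 1's; B: ≥ three 1's (dead); C: one 1; D: two 1's.
Each missing δ(q, a) is the state matching the new tracked value after reading a.
δ(B, 0) = B; δ(C, 0) = C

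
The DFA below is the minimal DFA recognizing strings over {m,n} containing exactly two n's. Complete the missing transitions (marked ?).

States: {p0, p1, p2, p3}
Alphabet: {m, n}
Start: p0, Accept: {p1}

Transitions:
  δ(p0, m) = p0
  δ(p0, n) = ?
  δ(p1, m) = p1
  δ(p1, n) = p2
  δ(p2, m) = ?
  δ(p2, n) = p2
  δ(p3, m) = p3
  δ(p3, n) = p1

From the language and accept set, identify what each state tracks — p0: zero n's; p1: two n's; p2: ≥ three n's (dead); p3: one n.
Each missing δ(q, a) is the state matching the new tracked value after reading a.
δ(p0, n) = p3; δ(p2, m) = p2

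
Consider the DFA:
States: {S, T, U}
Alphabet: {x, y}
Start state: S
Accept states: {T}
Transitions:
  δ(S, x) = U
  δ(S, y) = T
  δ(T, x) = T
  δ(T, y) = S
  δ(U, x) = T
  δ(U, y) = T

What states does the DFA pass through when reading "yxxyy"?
read 'y': S → T
  read 'x': T → T
  read 'x': T → T
  read 'y': T → S
  read 'y': S → T
S -> T -> T -> T -> S -> T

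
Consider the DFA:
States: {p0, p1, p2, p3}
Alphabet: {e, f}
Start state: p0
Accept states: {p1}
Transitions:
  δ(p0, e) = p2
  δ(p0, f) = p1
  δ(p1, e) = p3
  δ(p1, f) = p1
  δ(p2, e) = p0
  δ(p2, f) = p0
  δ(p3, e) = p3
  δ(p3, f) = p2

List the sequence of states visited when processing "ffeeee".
read 'f': p0 → p1
  read 'f': p1 → p1
  read 'e': p1 → p3
  read 'e': p3 → p3
  read 'e': p3 → p3
  read 'e': p3 → p3
p0 -> p1 -> p1 -> p3 -> p3 -> p3 -> p3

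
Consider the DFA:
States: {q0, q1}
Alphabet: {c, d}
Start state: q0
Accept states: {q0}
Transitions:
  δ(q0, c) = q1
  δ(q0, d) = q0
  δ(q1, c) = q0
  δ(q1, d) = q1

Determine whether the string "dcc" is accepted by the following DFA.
Processing string "dcc":
  q0 --d--> q0
  q0 --c--> q1
  q1 --c--> q0
Final state: q0
Accept states: {q0}
Yes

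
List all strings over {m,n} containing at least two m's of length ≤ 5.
mm, mmm, mmn, mnm, nmm, mmmm, mmmn, mmnm, mmnn, mnmm, mnmn, mnnm, nmmm, nmmn, nmnm, nnmm, mmmmm, mmmmn, mmmnm, mmmnn, mmnmm, mmnmn, mmnnm, mmnnn, mnmmm, mnmmn, mnmnm, mnmnn, mnnmm, mnnmn, mnnnm, nmmmm, nmmmn, nmmnm, nmmnn, nmnmm, nmnmn, nmnnm, nnmmm, nnmmn, nnmnm, nnnmm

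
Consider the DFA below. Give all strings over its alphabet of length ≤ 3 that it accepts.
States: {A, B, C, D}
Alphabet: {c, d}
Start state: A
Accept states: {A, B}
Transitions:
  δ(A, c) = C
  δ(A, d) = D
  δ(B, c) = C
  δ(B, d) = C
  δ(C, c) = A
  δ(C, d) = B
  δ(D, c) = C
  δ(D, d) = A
ε, cc, cd, dd, dcc, dcd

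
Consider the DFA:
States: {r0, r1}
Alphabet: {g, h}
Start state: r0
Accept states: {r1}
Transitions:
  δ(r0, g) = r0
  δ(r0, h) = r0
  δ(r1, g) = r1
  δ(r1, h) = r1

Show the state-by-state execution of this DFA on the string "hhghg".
read 'h': r0 → r0
  read 'h': r0 → r0
  read 'g': r0 → r0
  read 'h': r0 → r0
  read 'g': r0 → r0
r0 -> r0 -> r0 -> r0 -> r0 -> r0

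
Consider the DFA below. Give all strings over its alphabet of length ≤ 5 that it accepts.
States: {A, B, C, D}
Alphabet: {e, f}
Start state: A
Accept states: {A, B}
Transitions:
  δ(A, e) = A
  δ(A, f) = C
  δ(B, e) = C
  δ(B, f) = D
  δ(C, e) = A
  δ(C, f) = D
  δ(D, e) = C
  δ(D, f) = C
ε, e, ee, fe, eee, efe, fee, eeee, eefe, efee, feee, fefe, ffee, fffe, eeeee, eeefe, eefee, efeee, efefe, effee, efffe, feeee, feefe, fefee, ffeee, fffee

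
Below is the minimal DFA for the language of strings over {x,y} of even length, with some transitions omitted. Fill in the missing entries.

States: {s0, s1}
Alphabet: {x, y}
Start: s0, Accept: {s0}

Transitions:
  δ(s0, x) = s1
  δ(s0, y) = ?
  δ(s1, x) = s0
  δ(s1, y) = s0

From the language and accept set, identify what each state tracks — s0: even length so far; s1: odd length so far.
Each missing δ(q, a) is the state matching the new tracked value after reading a.
δ(s0, y) = s1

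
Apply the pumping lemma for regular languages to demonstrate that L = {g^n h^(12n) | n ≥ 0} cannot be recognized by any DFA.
Assume L is regular with pumping length p. Idea: pumping the g-block breaks the 1:12 ratio.
Choose s = g^p h^(12p) (length 13p ≥ p). By the pumping lemma, s = xyz with |xy| ≤ p, |y| > 0, so y = g^k with k ≥ 1. Then xy²z = g^(p+k) h^(12p). For this to be in L we would need 12p = 12(p+k), i.e. 12k = 0, contradicting k ≥ 1. So xy²z ∉ L.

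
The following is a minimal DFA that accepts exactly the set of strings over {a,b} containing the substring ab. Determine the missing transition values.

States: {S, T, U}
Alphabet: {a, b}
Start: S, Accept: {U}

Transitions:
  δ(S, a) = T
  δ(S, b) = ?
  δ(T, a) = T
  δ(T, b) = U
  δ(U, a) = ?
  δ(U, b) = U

From the language and accept set, identify what each state tracks — S: no a seen yet; T: seen a a, waiting for b; U: substring ab seen.
Each missing δ(q, a) is the state matching the new tracked value after reading a.
δ(S, b) = S; δ(U, a) = U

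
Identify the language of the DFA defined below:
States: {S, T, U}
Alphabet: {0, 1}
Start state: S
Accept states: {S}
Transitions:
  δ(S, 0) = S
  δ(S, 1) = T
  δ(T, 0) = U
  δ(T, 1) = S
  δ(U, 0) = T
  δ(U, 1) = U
Testing a few strings:
  '10' → reject
  '111' → reject
  '1' → reject
  '010' → reject
State roles: S=value ≡ 0 (mod 3); T=value ≡ 1 (mod 3); U=value ≡ 2 (mod 3)
All binary strings representing a multiple of 3 (read in base 2; leading zeros allowed and ε counts as 0)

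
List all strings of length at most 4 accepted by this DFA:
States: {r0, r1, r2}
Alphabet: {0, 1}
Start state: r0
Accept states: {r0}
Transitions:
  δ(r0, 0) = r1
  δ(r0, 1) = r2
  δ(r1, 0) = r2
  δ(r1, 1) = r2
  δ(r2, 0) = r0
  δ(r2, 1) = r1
ε, 10, 000, 010, 1010, 1100, 1110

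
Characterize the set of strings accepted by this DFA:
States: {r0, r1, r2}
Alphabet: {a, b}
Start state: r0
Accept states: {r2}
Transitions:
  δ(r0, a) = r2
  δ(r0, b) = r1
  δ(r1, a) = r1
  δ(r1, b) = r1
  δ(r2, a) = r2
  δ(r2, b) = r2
Testing a few strings:
  'ba' → reject
  'bb' → reject
  'b' → reject
  'aaa' → accept
State roles: r0=no input read; r1=started with b (dead); r2=started with a
All strings over {a,b} starting with a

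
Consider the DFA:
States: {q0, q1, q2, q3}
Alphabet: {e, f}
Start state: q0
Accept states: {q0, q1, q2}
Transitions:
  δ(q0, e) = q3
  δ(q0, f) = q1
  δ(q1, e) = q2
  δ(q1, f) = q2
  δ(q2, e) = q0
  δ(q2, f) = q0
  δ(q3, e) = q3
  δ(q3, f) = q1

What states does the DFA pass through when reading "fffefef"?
read 'f': q0 → q1
  read 'f': q1 → q2
  read 'f': q2 → q0
  read 'e': q0 → q3
  read 'f': q3 → q1
  read 'e': q1 → q2
  read 'f': q2 → q0
q0 -> q1 -> q2 -> q0 -> q3 -> q1 -> q2 -> q0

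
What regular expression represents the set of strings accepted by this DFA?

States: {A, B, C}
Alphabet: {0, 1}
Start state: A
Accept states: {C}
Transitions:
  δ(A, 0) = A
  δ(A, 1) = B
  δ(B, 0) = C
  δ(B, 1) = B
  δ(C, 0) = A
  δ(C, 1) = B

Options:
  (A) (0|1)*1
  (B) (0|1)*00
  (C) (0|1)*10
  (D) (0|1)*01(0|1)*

Check each option against the DFA on short strings; one disagreement eliminates an option:
  (A) (0|1)*1: on '1' the DFA goes A → B and rejects (B ∉ Accept), but the regex matches it → eliminate
  (B) (0|1)*00: on '00' the DFA goes A → A → A and rejects (A ∉ Accept), but the regex matches it → eliminate
  (C) (0|1)*10: agrees with the DFA on every string of length ≤ 6
  (D) (0|1)*01(0|1)*: on '01' the DFA goes A → A → B and rejects (B ∉ Accept), but the regex matches it → eliminate
Only (C) is consistent with the DFA.
(C) (0|1)*10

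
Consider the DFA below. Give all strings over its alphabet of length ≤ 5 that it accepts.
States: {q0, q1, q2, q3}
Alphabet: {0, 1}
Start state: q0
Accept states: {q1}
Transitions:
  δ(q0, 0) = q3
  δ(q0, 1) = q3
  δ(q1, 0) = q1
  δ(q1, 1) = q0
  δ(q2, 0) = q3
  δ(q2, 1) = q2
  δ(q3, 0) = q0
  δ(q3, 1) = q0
None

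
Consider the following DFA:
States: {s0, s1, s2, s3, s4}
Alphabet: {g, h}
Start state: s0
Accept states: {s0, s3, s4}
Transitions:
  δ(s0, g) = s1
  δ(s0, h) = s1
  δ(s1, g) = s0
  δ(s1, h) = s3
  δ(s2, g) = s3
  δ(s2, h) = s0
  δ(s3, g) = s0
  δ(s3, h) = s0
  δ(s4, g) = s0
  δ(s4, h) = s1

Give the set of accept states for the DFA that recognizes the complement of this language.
Complement accept states = All states \ Original accept states
= {s0, s1, s2, s3, s4} \ {s0, s3, s4}
{s1, s2}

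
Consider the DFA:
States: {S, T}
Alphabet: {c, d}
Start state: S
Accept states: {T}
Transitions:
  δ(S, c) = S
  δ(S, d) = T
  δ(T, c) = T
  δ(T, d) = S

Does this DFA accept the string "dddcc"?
Processing string "dddcc":
  S --d--> T
  T --d--> S
  S --d--> T
  T --c--> T
  T --c--> T
Final state: T
Accept states: {T}
Yes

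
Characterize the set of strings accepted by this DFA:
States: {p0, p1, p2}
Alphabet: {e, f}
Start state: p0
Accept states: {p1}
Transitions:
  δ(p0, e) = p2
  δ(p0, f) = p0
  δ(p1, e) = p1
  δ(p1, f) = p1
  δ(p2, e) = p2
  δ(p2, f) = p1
Testing a few strings:
  'ff' → reject
  'fe' → reject
  'ffe' → reject
  'fff' → reject
State roles: p0=no e seen yet; p1=substring ef seen; p2=seen a e, waiting for f
All strings over {e,f} containing the substring ef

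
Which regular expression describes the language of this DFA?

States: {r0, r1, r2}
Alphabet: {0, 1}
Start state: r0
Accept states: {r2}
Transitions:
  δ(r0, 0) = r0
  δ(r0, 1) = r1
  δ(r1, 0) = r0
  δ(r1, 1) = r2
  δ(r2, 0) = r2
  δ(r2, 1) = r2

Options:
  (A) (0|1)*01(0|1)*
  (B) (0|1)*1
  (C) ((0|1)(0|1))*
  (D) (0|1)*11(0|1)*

Check each option against the DFA on short strings; one disagreement eliminates an option:
  (A) (0|1)*01(0|1)*: on '01' the DFA goes r0 → r0 → r1 and rejects (r1 ∉ Accept), but the regex matches it → eliminate
  (B) (0|1)*1: on '1' the DFA goes r0 → r1 and rejects (r1 ∉ Accept), but the regex matches it → eliminate
  (C) ((0|1)(0|1))*: on ε the DFA stays in r0 and rejects (r0 ∉ Accept), but the regex matches it → eliminate
  (D) (0|1)*11(0|1)*: agrees with the DFA on every string of length ≤ 6
Only (D) is consistent with the DFA.
(D) (0|1)*11(0|1)*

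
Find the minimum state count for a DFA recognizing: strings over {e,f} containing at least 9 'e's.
By Myhill–Nerode, count the distinguishable equivalence classes: 10 classes — having seen 0, 1, …, 8, or ≥9 copies of 'e'; any two classes i < j (j ≤ 9) are distinguished by the string e^(9−j), which takes class j to 9 copies (accepted) but leaves class i below 9 (rejected).
10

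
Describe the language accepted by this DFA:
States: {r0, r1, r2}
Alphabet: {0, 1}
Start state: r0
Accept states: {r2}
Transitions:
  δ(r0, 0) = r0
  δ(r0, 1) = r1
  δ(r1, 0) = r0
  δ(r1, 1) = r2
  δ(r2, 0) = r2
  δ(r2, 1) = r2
Testing a few strings:
  '01' → reject
  '11' → accept
  '0100' → reject
  '0' → reject
State roles: r0=no progress toward 11; r1=one trailing 1; r2=substring 11 seen
All binary strings containing the substring 11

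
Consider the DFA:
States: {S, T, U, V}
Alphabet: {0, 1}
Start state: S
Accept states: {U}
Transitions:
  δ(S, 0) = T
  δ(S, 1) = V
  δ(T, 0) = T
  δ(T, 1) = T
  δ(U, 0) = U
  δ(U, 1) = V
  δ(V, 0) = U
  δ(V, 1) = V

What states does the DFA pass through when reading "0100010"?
read '0': S → T
  read '1': T → T
  read '0': T → T
  read '0': T → T
  read '0': T → T
  read '1': T → T
  read '0': T → T
S -> T -> T -> T -> T -> T -> T -> T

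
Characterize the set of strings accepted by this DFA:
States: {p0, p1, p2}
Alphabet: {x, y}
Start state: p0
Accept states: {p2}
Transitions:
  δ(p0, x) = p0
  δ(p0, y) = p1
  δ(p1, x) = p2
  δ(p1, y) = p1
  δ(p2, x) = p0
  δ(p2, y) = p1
Testing a few strings:
  'x' → reject
  'yx' → accept
  'xy' → reject
  'xxy' → reject
State roles: p0=no suffix match; p1=one trailing y; p2=suffix is yx
All strings over {x,y} ending with yx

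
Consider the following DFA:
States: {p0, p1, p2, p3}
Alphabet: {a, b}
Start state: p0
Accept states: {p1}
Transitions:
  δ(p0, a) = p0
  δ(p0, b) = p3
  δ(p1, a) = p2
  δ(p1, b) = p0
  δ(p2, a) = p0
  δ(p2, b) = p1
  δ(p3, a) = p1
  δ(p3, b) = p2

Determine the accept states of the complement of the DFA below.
Complement accept states = All states \ Original accept states
= {p0, p1, p2, p3} \ {p1}
{p0, p2, p3}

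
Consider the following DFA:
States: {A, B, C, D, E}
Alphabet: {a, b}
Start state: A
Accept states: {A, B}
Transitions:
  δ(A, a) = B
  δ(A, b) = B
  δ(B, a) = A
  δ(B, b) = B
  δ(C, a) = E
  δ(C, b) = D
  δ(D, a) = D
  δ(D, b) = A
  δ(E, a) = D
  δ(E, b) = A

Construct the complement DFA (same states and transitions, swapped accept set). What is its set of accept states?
Complement accept states = All states \ Original accept states
= {A, B, C, D, E} \ {A, B}
{C, D, E}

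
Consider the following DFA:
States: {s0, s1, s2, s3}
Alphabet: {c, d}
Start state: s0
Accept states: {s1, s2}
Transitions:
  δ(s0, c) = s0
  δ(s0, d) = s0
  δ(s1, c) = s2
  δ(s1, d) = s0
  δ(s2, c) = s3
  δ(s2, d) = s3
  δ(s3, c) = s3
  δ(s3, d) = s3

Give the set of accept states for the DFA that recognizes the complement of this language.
Complement accept states = All states \ Original accept states
= {s0, s1, s2, s3} \ {s1, s2}
{s0, s3}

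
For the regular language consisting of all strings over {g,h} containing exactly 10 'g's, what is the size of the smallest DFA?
By Myhill–Nerode, count the distinguishable equivalence classes: 12 classes — having seen 0, 1, …, 10, or >10 copies of 'g'; the count-10 class is the only accepting one and >10 is dead.
12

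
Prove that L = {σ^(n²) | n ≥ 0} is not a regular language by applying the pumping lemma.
Assume L is regular with pumping length p. Idea: pumping adds a fixed amount, but gaps between consecutive squares grow.
Choose s = σ^(p²) (length p² ≥ p). By the pumping lemma, s = xyz with |xy| ≤ p, |y| > 0, so |y| = k with 1 ≤ k ≤ p. Then |xy²z| = p²+k. Since p² < p²+k ≤ p²+p < (p+1)², the length p²+k lies strictly between consecutive squares, so it is not a perfect square and xy²z ∉ L.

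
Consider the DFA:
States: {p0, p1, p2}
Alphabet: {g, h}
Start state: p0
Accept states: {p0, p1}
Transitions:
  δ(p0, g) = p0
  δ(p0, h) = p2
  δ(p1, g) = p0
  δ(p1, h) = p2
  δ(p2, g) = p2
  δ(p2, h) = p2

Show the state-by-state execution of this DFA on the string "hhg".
read 'h': p0 → p2
  read 'h': p2 → p2
  read 'g': p2 → p2
p0 -> p2 -> p2 -> p2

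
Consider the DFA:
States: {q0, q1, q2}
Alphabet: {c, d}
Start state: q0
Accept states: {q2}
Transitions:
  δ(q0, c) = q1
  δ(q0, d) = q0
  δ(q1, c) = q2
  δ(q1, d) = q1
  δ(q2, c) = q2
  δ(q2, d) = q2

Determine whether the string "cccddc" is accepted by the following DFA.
Processing string "cccddc":
  q0 --c--> q1
  q1 --c--> q2
  q2 --c--> q2
  q2 --d--> q2
  q2 --d--> q2
  q2 --c--> q2
Final state: q2
Accept states: {q2}
Yes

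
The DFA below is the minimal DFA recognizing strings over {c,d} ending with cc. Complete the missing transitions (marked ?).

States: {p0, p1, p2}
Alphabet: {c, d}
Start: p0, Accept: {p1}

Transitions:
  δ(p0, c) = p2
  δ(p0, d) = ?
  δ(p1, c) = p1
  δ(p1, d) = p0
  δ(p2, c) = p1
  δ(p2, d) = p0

From the language and accept set, identify what each state tracks — p0: last symbol not c; p1: two trailing c's; p2: one trailing c.
Each missing δ(q, a) is the state matching the new tracked value after reading a.
δ(p0, d) = p0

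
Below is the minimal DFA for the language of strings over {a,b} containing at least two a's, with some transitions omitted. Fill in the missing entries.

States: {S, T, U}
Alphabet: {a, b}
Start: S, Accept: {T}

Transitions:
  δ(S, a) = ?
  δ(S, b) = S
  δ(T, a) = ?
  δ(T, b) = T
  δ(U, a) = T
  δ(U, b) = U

From the language and accept set, identify what each state tracks — S: zero a's seen; T: ≥ two a's seen; U: one a seen.
Each missing δ(q, a) is the state matching the new tracked value after reading a.
δ(S, a) = U; δ(T, a) = T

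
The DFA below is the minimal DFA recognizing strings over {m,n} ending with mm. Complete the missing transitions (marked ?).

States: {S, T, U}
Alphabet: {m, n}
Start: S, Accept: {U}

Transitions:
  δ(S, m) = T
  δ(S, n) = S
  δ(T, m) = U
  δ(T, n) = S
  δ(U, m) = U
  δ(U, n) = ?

From the language and accept set, identify what each state tracks — S: last symbol not m; T: one trailing m; U: two trailing m's.
Each missing δ(q, a) is the state matching the new tracked value after reading a.
δ(U, n) = S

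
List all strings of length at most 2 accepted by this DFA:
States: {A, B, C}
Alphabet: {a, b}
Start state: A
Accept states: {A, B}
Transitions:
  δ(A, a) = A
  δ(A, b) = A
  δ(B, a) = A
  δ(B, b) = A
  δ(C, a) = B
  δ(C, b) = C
ε, a, b, aa, ab, ba, bb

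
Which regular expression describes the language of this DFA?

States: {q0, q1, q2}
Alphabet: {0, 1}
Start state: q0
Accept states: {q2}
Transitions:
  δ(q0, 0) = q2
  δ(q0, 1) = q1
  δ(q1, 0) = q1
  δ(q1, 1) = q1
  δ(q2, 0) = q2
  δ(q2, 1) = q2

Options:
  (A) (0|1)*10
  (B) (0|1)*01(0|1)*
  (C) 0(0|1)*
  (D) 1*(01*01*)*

Check each option against the DFA on short strings; one disagreement eliminates an option:
  (A) (0|1)*10: on '0' the DFA goes q0 → q2 and accepts (q2 ∈ Accept), but the regex does not match it → eliminate
  (B) (0|1)*01(0|1)*: on '0' the DFA goes q0 → q2 and accepts (q2 ∈ Accept), but the regex does not match it → eliminate
  (C) 0(0|1)*: agrees with the DFA on every string of length ≤ 6
  (D) 1*(01*01*)*: on ε the DFA stays in q0 and rejects (q0 ∉ Accept), but the regex matches it → eliminate
Only (C) is consistent with the DFA.
(C) 0(0|1)*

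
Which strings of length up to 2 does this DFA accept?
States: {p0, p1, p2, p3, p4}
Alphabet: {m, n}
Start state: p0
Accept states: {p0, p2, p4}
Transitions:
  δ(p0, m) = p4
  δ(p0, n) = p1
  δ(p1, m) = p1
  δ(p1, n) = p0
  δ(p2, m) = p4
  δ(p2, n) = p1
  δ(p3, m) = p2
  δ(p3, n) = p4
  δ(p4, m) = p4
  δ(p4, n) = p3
ε, m, mm, nn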